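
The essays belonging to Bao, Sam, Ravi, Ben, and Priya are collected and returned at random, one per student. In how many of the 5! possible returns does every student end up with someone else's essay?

44

Let Aᵢ be the assignments in which student i gets their own essay. We want the size of the complement of A₁∪…∪A_5.
By inclusion–exclusion this is Σ_{j=0}^{5} (−1)^j C(5,j)·(5−j)!.
Computing: 120 − 120 + 60 − 20 + 5 − 1 = 44.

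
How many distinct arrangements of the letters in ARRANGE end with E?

180

Fix E in the last position and arrange the remaining 6 letters.
Those 6 letters have A appearing twice and R appearing twice, giving (6)!/(2!·2!) = 180.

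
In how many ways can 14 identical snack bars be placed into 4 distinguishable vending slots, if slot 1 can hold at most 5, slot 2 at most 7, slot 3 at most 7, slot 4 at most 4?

157

Without the upper bounds there are C(17,3) = 680 ways to split 14 among 4 vending slots.
Subtract solutions that violate a single cap (substitute x_i' = x_i − (cap_i+1)): x_1 ≥ 6 gives C(11,3) = 165; x_2 ≥ 8 gives C(9,3) = 84; x_3 ≥ 8 gives C(9,3) = 84; x_4 ≥ 5 gives C(12,3) = 220. Together 553.
Add back pairs where two caps are both exceeded: 1 + 1 + 20 + 0 + 4 + 4 = 30.
By inclusion–exclusion the count is 680 − 553 + 30 = 157.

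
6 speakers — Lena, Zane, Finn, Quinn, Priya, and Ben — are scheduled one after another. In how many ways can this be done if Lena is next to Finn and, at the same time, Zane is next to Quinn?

96

Treat {Lena,Finn} as one block (2 orders) and {Zane,Quinn} as another (2 orders).
That leaves 4 units to arrange: 2 × 2 × 4! = 4 × 24 = 96.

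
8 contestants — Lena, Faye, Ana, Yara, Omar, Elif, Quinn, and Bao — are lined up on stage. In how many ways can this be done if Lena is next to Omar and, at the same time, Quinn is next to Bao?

2880

Treat {Lena,Omar} as one block (2 orders) and {Quinn,Bao} as another (2 orders).
That leaves 6 units to arrange: 2 × 2 × 6! = 4 × 720 = 2880.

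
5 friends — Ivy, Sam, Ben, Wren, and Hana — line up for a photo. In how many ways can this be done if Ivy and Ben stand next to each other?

Place the 3 others and the Ivy-Ben pair as 4 objects in a line; the pair has 2 internal arrangements.
So the count is 2·(4)! = 48.

48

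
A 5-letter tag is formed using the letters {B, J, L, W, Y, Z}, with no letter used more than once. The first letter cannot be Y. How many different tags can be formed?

600

The first letter has 6−1 = 5 choices (anything except Y).
The remaining 4 letters are filled from the other 5 symbols without repetition: 5 × 4 × 3 × 2 = 120.
Total: 5 × 120 = 600.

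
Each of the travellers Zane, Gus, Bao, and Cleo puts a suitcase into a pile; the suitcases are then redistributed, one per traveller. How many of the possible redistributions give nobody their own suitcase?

This is the derangement count D_4: permutations of 4 items with no fixed point.
By inclusion–exclusion this is Σ_{j=0}^{4} (−1)^j C(4,j)·(4−j)!.
Computing: 24 − 24 + 12 − 4 + 1 = 9.

9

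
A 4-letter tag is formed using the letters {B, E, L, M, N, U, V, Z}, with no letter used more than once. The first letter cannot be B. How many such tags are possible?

1470

The first letter has 8−1 = 7 choices (anything except B).
The remaining 3 letters are filled from the other 7 symbols without repetition: 7 × 6 × 5 = 210.
Total: 7 × 210 = 1470.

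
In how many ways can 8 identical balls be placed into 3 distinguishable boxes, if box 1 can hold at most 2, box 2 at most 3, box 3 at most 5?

Without the upper bounds there are C(10,2) = 45 ways to split 8 among 3 boxes.
Subtract solutions that violate a single cap (substitute x_i' = x_i − (cap_i+1)): x_1 ≥ 3 gives C(7,2) = 21; x_2 ≥ 4 gives C(6,2) = 15; x_3 ≥ 6 gives C(4,2) = 6. Together 42.
Add back pairs where two caps are both exceeded: 3 + 0 + 0 = 3.
By inclusion–exclusion the count is 45 − 42 + 3 = 6.

6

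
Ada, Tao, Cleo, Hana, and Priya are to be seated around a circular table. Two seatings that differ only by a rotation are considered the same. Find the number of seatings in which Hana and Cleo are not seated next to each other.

12

All circular seatings of 5 people number (4)! = 24.
Seatings with Hana beside Cleo: treat them as a block with 2 internal orders, giving 2 × (3)! = 12.
Subtracting, 24 − 12 = 12.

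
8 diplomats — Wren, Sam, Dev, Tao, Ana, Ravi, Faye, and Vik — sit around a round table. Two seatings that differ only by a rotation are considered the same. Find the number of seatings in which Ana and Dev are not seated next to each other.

3600

All circular seatings of 8 people number (7)! = 5040.
Seatings with Ana beside Dev: treat them as a block with 2 internal orders, giving 2 × (6)! = 1440.
Subtracting, 5040 − 1440 = 3600.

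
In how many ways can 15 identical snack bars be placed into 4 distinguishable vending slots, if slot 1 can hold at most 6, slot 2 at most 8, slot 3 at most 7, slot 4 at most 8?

By stars and bars, unrestricted non-negative solutions to x_1+…+x_4 = 15 number C(15+3,3) = 816.
Subtract solutions that violate a single cap (substitute x_i' = x_i − (cap_i+1)): x_1 ≥ 7 gives C(11,3) = 165; x_2 ≥ 9 gives C(9,3) = 84; x_3 ≥ 8 gives C(10,3) = 120; x_4 ≥ 9 gives C(9,3) = 84. Together 453.
Add back pairs where two caps are both exceeded: 0 + 1 + 0 + 0 + 0 + 0 = 1.
By inclusion–exclusion the count is 816 − 453 + 1 = 364.

364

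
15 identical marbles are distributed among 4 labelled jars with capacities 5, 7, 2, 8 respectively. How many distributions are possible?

81

Ignoring the caps, the number of non-negative solutions to x_1+…+x_4 = 15 is C(18,3) = 816.
Subtract solutions that violate a single cap (substitute x_i' = x_i − (cap_i+1)): x_1 ≥ 6 gives C(12,3) = 220; x_2 ≥ 8 gives C(10,3) = 120; x_3 ≥ 3 gives C(15,3) = 455; x_4 ≥ 9 gives C(9,3) = 84. Together 879.
Add back pairs where two caps are both exceeded: 4 + 84 + 1 + 35 + 0 + 20 = 144.
By inclusion–exclusion the count is 816 − 879 + 144 = 81.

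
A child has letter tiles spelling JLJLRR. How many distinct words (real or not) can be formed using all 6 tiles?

Letter multiplicities in JLJLRR: J×2, L×2, R×2.
So there are 6! / (2!·2!·2!) = 90 distinguishable arrangements.

90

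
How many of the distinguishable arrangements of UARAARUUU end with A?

420

Fix A in the last position and arrange the remaining 8 letters.
Those 8 letters have A appearing twice, R appearing twice, and U appearing 4 times, giving (8)!/(4!·2!·2!) = 420.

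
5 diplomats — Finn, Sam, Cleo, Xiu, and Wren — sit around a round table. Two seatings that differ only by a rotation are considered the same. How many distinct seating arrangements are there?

24

Fix one person's seat to break rotational symmetry; the remaining 4 people can be arranged in (4)! = 24 ways.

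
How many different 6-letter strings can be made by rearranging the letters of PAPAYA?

60

Letter multiplicities in PAPAYA: A×3, P×2, Y×1.
Dividing 6! = 720 by 3!·2! = 12 for the repeated letters gives 60.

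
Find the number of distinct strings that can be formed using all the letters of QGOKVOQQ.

3360

Letter multiplicities in QGOKVOQQ: G×1, K×1, O×2, Q×3, V×1.
Dividing 8! = 40320 by 3!·2! = 12 for the repeated letters gives 3360.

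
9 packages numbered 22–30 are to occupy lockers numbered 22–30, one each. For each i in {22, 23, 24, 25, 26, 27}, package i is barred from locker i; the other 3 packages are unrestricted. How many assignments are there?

183822

Let Aᵢ (for 22 ≤ i ≤ 27) be the placements that put package i in its forbidden locker. Any j of these fix j positions, leaving (9−j)! ways to fill the rest, and there are C(6,j) ways to pick which j.
By inclusion–exclusion, the number of valid placements is Σ_{j=0}^{6} (−1)^j C(6,j)·(9−j)!.
Computing: 362880 − 241920 + 75600 − 14400 + 1800 − 144 + 6 = 183822.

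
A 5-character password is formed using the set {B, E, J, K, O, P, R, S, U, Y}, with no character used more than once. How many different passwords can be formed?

With no repetition, fill the 5 characters in order: 10 choices, then 9, down to 6.
10 × 9 × 8 × 7 × 6 = 30240.

30240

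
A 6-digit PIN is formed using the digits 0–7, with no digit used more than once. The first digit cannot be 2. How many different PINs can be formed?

The first digit has 8−1 = 7 choices (anything except 2).
The remaining 5 digits are filled from the other 7 symbols without repetition: 7 × 6 × 5 × 4 × 3 = 2520.
Total: 7 × 2520 = 17640.

17640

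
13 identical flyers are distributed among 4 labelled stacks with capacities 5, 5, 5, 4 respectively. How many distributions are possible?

77

Ignoring the caps, the number of non-negative solutions to x_1+…+x_4 = 13 is C(16,3) = 560.
Subtract solutions that violate a single cap (substitute x_i' = x_i − (cap_i+1)): x_1 ≥ 6 gives C(10,3) = 120; x_2 ≥ 6 gives C(10,3) = 120; x_3 ≥ 6 gives C(10,3) = 120; x_4 ≥ 5 gives C(11,3) = 165. Together 525.
Add back pairs where two caps are both exceeded: 4 + 4 + 10 + 4 + 10 + 10 = 42.
By inclusion–exclusion the count is 560 − 525 + 42 = 77.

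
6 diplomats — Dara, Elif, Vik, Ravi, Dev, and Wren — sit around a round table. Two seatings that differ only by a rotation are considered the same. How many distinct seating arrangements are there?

120

Fix one person's seat to break rotational symmetry; the remaining 5 people can be arranged in (5)! = 120 ways.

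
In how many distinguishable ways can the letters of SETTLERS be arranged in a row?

SETTLERS has 8 letters with E appearing twice, S appearing twice, and T appearing twice.
Dividing 8! = 40320 by 2!·2!·2! = 8 for the repeated letters gives 5040.

5040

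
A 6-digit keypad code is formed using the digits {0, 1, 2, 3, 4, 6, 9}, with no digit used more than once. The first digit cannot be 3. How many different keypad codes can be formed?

4320

The first digit has 7−1 = 6 choices (anything except 3).
The remaining 5 digits are filled from the other 6 symbols without repetition: 6 × 5 × 4 × 3 × 2 = 720.
Total: 6 × 720 = 4320.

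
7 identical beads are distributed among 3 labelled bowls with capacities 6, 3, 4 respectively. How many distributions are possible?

19

By stars and bars, unrestricted non-negative solutions to x_1+…+x_3 = 7 number C(7+2,2) = 36.
Subtract solutions that violate a single cap (substitute x_i' = x_i − (cap_i+1)): x_1 ≥ 7 gives C(2,2) = 1; x_2 ≥ 4 gives C(5,2) = 10; x_3 ≥ 5 gives C(4,2) = 6. Together 17.
No two caps can be exceeded simultaneously, so the pair terms are all 0.
By inclusion–exclusion the count is 36 − 17 + 0 = 19.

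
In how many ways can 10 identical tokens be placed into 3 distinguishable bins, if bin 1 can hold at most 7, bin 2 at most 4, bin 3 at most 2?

9

Ignoring the caps, the number of non-negative solutions to x_1+…+x_3 = 10 is C(12,2) = 66.
Subtract solutions that violate a single cap (substitute x_i' = x_i − (cap_i+1)): x_1 ≥ 8 gives C(4,2) = 6; x_2 ≥ 5 gives C(7,2) = 21; x_3 ≥ 3 gives C(9,2) = 36. Together 63.
Add back pairs where two caps are both exceeded: 0 + 0 + 6 = 6.
By inclusion–exclusion the count is 66 − 63 + 6 = 9.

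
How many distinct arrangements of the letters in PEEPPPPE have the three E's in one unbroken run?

Treat the 3 copies of E as a single block. The multiset to arrange is then {EEE, P, P, P, P, P}, 6 items in all.
That gives (6)!/(5!) = 6 arrangements.

6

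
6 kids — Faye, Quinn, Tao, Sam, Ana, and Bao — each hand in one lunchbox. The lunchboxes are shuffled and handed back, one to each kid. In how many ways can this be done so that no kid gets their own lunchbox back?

This is the derangement count D_6: permutations of 6 items with no fixed point.
By inclusion–exclusion this is Σ_{j=0}^{6} (−1)^j C(6,j)·(6−j)!.
Computing: 720 − 720 + 360 − 120 + 30 − 6 + 1 = 265.

265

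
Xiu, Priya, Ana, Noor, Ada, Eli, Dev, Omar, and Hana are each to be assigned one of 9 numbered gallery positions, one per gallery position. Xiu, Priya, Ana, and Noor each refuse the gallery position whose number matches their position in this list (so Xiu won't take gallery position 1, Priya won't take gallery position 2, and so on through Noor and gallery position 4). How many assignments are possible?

Let Aᵢ (for 1 ≤ i ≤ 4) be the placements that put person i in their forbidden gallery position. Any j of these fix j positions, leaving (9−j)! ways to fill the rest, and there are C(4,j) ways to pick which j.
By inclusion–exclusion, the number of valid placements is Σ_{j=0}^{4} (−1)^j C(4,j)·(9−j)!.
Computing: 362880 − 161280 + 30240 − 2880 + 120 = 229080.

229080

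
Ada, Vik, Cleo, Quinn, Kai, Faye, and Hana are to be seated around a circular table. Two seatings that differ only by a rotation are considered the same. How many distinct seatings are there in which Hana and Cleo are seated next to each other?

Glue Hana and Cleo into a block (2 internal orders). Seating 6 units around a circle gives (5)! arrangements.
So 2 × (5)! = 2 × 120 = 240.

240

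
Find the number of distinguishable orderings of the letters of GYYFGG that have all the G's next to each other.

12

Treat the 3 copies of G as a single block. The multiset to arrange is then {GGG, F, Y, Y}, 4 items in all.
That gives (4)!/(2!) = 12 arrangements.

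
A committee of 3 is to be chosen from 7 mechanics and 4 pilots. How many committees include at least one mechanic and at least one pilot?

126

Total 3-person selections from all 11: C(11,3) = 165.
Selections missing a whole group: no mechanics → C(4,3) = 4; no pilots → C(7,3) = 35.
Both groups omitted at once is impossible, so 165 − 39 = 126.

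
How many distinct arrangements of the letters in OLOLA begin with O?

Fix O in the first position and arrange the remaining 4 letters.
Those 4 letters have L appearing twice, giving (4)!/(2!) = 12.

12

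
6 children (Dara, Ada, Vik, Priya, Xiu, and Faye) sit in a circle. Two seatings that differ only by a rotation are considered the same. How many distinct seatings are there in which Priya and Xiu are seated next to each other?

Glue Priya and Xiu into a block (2 internal orders). Seating 5 units around a circle gives (4)! arrangements.
So 2 × (4)! = 2 × 24 = 48.

48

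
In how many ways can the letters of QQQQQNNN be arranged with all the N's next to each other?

Treat the 3 copies of N as a single block. The multiset to arrange is then {NNN, Q, Q, Q, Q, Q}, 6 items in all.
That gives (6)!/(5!) = 6 arrangements.

6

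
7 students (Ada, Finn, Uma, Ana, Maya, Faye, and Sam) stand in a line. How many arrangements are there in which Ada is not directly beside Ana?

Of the 7! = 5040 arrangements, those with Ada and Ana adjacent number 2 × 6! = 1440 (treat the pair as a block with 2 internal orders).
So 5040 − 1440 = 3600 arrangements keep them apart.

3600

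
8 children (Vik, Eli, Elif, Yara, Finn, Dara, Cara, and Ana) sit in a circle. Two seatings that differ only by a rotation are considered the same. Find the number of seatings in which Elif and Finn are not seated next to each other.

Without the restriction there are (7)! = 5040 seatings.
Those with Elif next to Finn: fuse the pair into one unit and seat 7 units around a circle — 2·(6)! = 1440.
Subtracting, 5040 − 1440 = 3600.

3600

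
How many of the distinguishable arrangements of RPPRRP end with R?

Fix R in the last position and arrange the remaining 5 letters.
Those 5 letters have P appearing 3 times and R appearing twice, giving (5)!/(3!·2!) = 10.

10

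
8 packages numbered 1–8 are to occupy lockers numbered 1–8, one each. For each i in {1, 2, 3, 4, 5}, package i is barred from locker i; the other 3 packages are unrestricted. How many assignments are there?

Let Aᵢ (for 1 ≤ i ≤ 5) be the placements that put package i in its forbidden locker. Any j of these fix j positions, leaving (8−j)! ways to fill the rest, and there are C(5,j) ways to pick which j.
By inclusion–exclusion, the number of valid placements is Σ_{j=0}^{5} (−1)^j C(5,j)·(8−j)!.
Computing: 40320 − 25200 + 7200 − 1200 + 120 − 6 = 21234.

21234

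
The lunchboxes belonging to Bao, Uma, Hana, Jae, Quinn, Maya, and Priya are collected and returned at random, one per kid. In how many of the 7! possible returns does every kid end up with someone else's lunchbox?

1854

Let Aᵢ be the assignments in which kid i gets their own lunchbox. We want the size of the complement of A₁∪…∪A_7.
By inclusion–exclusion this is Σ_{j=0}^{7} (−1)^j C(7,j)·(7−j)!.
Computing: 5040 − 5040 + 2520 − 840 + 210 − 42 + 7 − 1 = 1854.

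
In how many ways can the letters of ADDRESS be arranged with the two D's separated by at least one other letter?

900

Total arrangements of ADDRESS: 7!/(2!·2!) = 1260.
If the two D's are adjacent, glue them into one block, leaving 6 items to arrange: (6)!/(2!) = 360 ways.
Hence 1260 − 360 = 900.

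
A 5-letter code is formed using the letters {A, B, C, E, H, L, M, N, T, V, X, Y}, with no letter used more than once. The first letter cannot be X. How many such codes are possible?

87120

The first letter has 12−1 = 11 choices (anything except X).
The remaining 4 letters are filled from the other 11 symbols without repetition: 11 × 10 × 9 × 8 = 7920.
Total: 11 × 7920 = 87120.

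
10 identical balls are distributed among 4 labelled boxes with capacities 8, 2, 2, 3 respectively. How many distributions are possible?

Without the upper bounds there are C(13,3) = 286 ways to split 10 among 4 boxes.
Subtract solutions that violate a single cap (substitute x_i' = x_i − (cap_i+1)): x_1 ≥ 9 gives C(4,3) = 4; x_2 ≥ 3 gives C(10,3) = 120; x_3 ≥ 3 gives C(10,3) = 120; x_4 ≥ 4 gives C(9,3) = 84. Together 328.
Add back pairs where two caps are both exceeded: 0 + 0 + 0 + 35 + 20 + 20 = 75.
Subtract triples: 0 + 0 + 0 + 1 = 1.
By inclusion–exclusion the count is 286 − 328 + 75 − 1 = 32.

32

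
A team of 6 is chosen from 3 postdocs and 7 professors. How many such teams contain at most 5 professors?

203

Split by how many professors are chosen (0 through 5).
Sum: C(7,0)·C(3,6) + C(7,1)·C(3,5) + C(7,2)·C(3,4) + C(7,3)·C(3,3) + C(7,4)·C(3,2) + C(7,5)·C(3,1) = 0 + 0 + 0 + 35 + 105 + 63 = 203.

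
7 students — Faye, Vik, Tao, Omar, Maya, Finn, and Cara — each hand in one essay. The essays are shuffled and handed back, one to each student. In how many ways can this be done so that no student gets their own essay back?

This is the derangement count D_7: permutations of 7 items with no fixed point.
By inclusion–exclusion this is Σ_{j=0}^{7} (−1)^j C(7,j)·(7−j)!.
Computing: 5040 − 5040 + 2520 − 840 + 210 − 42 + 7 − 1 = 1854.

1854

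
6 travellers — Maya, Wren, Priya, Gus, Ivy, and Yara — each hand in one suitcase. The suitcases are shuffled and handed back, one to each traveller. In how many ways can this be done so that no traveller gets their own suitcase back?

265

Let Aᵢ be the assignments in which traveller i gets their own suitcase. We want the size of the complement of A₁∪…∪A_6.
By inclusion–exclusion this is Σ_{j=0}^{6} (−1)^j C(6,j)·(6−j)!.
Computing: 720 − 720 + 360 − 120 + 30 − 6 + 1 = 265.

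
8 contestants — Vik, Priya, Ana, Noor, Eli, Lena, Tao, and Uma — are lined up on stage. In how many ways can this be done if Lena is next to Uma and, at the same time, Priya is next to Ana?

2880

Treat {Lena,Uma} as one block (2 orders) and {Priya,Ana} as another (2 orders).
That leaves 6 units to arrange: 2 × 2 × 6! = 4 × 720 = 2880.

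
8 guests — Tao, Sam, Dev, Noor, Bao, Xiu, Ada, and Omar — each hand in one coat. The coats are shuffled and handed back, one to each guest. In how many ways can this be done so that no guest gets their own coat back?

This is the derangement count D_8: permutations of 8 items with no fixed point.
By inclusion–exclusion this is Σ_{j=0}^{8} (−1)^j C(8,j)·(8−j)!.
Computing: 40320 − 40320 + 20160 − 6720 + 1680 − 336 + 56 − 8 + 1 = 14833.

14833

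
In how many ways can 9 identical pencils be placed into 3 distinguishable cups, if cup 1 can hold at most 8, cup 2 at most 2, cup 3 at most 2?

8

Without the upper bounds there are C(11,2) = 55 ways to split 9 among 3 cups.
Subtract solutions that violate a single cap (substitute x_i' = x_i − (cap_i+1)): x_1 ≥ 9 gives C(2,2) = 1; x_2 ≥ 3 gives C(8,2) = 28; x_3 ≥ 3 gives C(8,2) = 28. Together 57.
Add back pairs where two caps are both exceeded: 0 + 0 + 10 = 10.
By inclusion–exclusion the count is 55 − 57 + 10 = 8.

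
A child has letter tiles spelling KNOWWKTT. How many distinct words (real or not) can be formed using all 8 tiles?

The 8 letters of KNOWWKTT have repeats: K appearing twice, T appearing twice, and W appearing twice.
The number of distinct arrangements is 8!/(2!·2!·2!) = 40320/8 = 5040.

5040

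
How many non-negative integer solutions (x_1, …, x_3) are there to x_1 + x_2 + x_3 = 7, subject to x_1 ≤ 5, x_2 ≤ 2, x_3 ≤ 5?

Ignoring the caps, the number of non-negative solutions to x_1+…+x_3 = 7 is C(9,2) = 36.
Subtract solutions that violate a single cap (substitute x_i' = x_i − (cap_i+1)): x_1 ≥ 6 gives C(3,2) = 3; x_2 ≥ 3 gives C(6,2) = 15; x_3 ≥ 6 gives C(3,2) = 3. Together 21.
No two caps can be exceeded simultaneously, so the pair terms are all 0.
By inclusion–exclusion the count is 36 − 21 + 0 = 15.

15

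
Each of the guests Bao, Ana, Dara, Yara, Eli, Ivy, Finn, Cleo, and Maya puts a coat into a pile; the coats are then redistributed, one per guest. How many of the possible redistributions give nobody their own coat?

133496

This is the derangement count D_9: permutations of 9 items with no fixed point.
By inclusion–exclusion this is Σ_{j=0}^{9} (−1)^j C(9,j)·(9−j)!.
Computing: 362880 − 362880 + 181440 − 60480 + 15120 − 3024 + 504 − 72 + 9 − 1 = 133496.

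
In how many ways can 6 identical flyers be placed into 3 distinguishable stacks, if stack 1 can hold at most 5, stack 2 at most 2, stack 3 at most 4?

14

Without the upper bounds there are C(8,2) = 28 ways to split 6 among 3 stacks.
Subtract solutions that violate a single cap (substitute x_i' = x_i − (cap_i+1)): x_1 ≥ 6 gives C(2,2) = 1; x_2 ≥ 3 gives C(5,2) = 10; x_3 ≥ 5 gives C(3,2) = 3. Together 14.
No two caps can be exceeded simultaneously, so the pair terms are all 0.
By inclusion–exclusion the count is 28 − 14 + 0 = 14.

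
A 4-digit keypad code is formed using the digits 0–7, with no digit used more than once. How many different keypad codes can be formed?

1680

This is a permutation of 4 out of 8: P(8,4) = 8!/4!.
8 × 7 × 6 × 5 = 1680.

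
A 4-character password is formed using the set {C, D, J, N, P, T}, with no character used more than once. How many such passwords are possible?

360

This is a permutation of 4 out of 6: P(6,4) = 6!/2!.
6 × 5 × 4 × 3 = 360.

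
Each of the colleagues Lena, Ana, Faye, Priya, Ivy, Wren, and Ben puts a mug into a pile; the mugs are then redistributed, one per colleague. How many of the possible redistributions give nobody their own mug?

Count assignments avoiding every fixed point. For any j of the 7 colleagues fixed to their own mug, the other 7−j can be arranged in (7−j)! ways.
By inclusion–exclusion this is Σ_{j=0}^{7} (−1)^j C(7,j)·(7−j)!.
Computing: 5040 − 5040 + 2520 − 840 + 210 − 42 + 7 − 1 = 1854.

1854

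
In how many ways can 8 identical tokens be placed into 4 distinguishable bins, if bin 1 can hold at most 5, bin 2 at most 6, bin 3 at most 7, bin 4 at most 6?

By stars and bars, unrestricted non-negative solutions to x_1+…+x_4 = 8 number C(8+3,3) = 165.
Subtract solutions that violate a single cap (substitute x_i' = x_i − (cap_i+1)): x_1 ≥ 6 gives C(5,3) = 10; x_2 ≥ 7 gives C(4,3) = 4; x_3 ≥ 8 gives C(3,3) = 1; x_4 ≥ 7 gives C(4,3) = 4. Together 19.
No two caps can be exceeded simultaneously, so the pair terms are all 0.
By inclusion–exclusion the count is 165 − 19 + 0 = 146.

146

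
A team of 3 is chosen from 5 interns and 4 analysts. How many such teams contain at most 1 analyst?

50

Split by how many analysts are chosen (0 through 1).
Sum: C(4,0)·C(5,3) + C(4,1)·C(5,2) = 10 + 40 = 50.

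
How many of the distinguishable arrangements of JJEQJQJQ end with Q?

With the last slot taken by Q, it remains to arrange the other 7 letters (JJEJQJQ).
Those 7 letters have J appearing 4 times and Q appearing twice, giving (7)!/(4!·2!) = 105.

105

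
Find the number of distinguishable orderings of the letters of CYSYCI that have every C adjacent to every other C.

Treat the 2 copies of C as a single block. The multiset to arrange is then {CC, I, S, Y, Y}, 5 items in all.
That gives (5)!/(2!) = 60 arrangements.

60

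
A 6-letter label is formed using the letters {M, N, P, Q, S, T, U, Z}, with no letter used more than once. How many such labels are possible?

Choose and order 6 of the 8 symbols: the first letter has 8 options, the next 7, and so on down to 3.
8 × 7 × 6 × 5 × 4 × 3 = 20160.

20160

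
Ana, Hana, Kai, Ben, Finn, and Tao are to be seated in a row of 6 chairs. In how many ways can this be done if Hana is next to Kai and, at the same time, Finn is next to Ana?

Treat {Hana,Kai} as one block (2 orders) and {Finn,Ana} as another (2 orders).
That leaves 4 units to arrange: 2 × 2 × 4! = 4 × 24 = 96.

96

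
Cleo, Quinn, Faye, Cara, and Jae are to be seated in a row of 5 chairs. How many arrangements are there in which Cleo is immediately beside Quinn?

48

Treat {Cleo, Quinn} as a single unit. There are 4 units to order, and the pair itself can be ordered 2 ways.
That gives 2 × 4! = 2 × 24 = 48.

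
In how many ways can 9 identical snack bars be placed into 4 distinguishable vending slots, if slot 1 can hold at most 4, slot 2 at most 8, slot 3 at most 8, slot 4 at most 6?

173

Without the upper bounds there are C(12,3) = 220 ways to split 9 among 4 vending slots.
Subtract solutions that violate a single cap (substitute x_i' = x_i − (cap_i+1)): x_1 ≥ 5 gives C(7,3) = 35; x_2 ≥ 9 gives C(3,3) = 1; x_3 ≥ 9 gives C(3,3) = 1; x_4 ≥ 7 gives C(5,3) = 10. Together 47.
No two caps can be exceeded simultaneously, so the pair terms are all 0.
By inclusion–exclusion the count is 220 − 47 + 0 = 173.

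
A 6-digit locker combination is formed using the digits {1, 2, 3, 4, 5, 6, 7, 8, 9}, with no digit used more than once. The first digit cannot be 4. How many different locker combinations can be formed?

53760

The first digit has 9−1 = 8 choices (anything except 4).
The remaining 5 digits are filled from the other 8 symbols without repetition: 8 × 7 × 6 × 5 × 4 = 6720.
Total: 8 × 6720 = 53760.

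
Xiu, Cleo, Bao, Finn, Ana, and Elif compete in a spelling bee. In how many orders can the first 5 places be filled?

720

There are 6 choices for 1st place, 5 for 2nd, and so on down to 2 for position 5.
That gives 6 × 5 × 4 × 3 × 2 = 720.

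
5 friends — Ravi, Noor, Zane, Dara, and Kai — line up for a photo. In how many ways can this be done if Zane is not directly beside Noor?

72

Of the 5! = 120 arrangements, those with Zane and Noor adjacent number 2 × 4! = 48 (treat the pair as a block with 2 internal orders).
So 120 − 48 = 72 arrangements keep them apart.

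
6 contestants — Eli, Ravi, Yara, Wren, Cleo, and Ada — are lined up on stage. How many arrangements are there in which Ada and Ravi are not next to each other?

Of the 6! = 720 arrangements, those with Ada and Ravi adjacent number 2 × 5! = 240 (treat the pair as a block with 2 internal orders).
Complementary counting: 720 − 240 = 480.

480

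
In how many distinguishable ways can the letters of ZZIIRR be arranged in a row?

90

The 6 letters of ZZIIRR have repeats: I appearing twice, R appearing twice, and Z appearing twice.
The number of distinct arrangements is 6!/(2!·2!·2!) = 720/8 = 90.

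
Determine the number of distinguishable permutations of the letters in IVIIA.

The 5 letters of IVIIA have repeats: I appearing 3 times.
So there are 5! / (3!) = 20 distinguishable arrangements.

20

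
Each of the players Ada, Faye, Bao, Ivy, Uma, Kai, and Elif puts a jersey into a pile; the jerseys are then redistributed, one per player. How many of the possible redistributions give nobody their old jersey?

1854

This is the derangement count D_7: permutations of 7 items with no fixed point.
By inclusion–exclusion this is Σ_{j=0}^{7} (−1)^j C(7,j)·(7−j)!.
Computing: 5040 − 5040 + 2520 − 840 + 210 − 42 + 7 − 1 = 1854.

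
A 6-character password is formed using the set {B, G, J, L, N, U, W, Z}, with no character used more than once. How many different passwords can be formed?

20160

This is a permutation of 6 out of 8: P(8,6) = 8!/2!.
That product is 8 × 7 × 6 × 5 × 4 × 3 = 20160.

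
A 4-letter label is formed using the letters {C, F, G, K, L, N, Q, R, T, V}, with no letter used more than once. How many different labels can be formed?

Choose and order 4 of the 10 symbols: the first letter has 10 options, the next 9, then 8, 7.
That product is 10 × 9 × 8 × 7 = 5040.

5040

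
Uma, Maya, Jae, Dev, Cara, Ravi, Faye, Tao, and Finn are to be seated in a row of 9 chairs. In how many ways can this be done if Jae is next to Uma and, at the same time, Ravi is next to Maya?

Treat {Jae,Uma} as one block (2 orders) and {Ravi,Maya} as another (2 orders).
That leaves 7 units to arrange: 2 × 2 × 7! = 4 × 5040 = 20160.

20160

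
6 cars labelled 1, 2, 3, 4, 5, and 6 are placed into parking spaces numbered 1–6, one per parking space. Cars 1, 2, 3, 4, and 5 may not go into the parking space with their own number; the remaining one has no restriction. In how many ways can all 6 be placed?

Let Aᵢ (for 1 ≤ i ≤ 5) be the placements that put car i in its forbidden parking space. Any j of these fix j positions, leaving (6−j)! ways to fill the rest, and there are C(5,j) ways to pick which j.
By inclusion–exclusion, the number of valid placements is Σ_{j=0}^{5} (−1)^j C(5,j)·(6−j)!.
Computing: 720 − 600 + 240 − 60 + 10 − 1 = 309.

309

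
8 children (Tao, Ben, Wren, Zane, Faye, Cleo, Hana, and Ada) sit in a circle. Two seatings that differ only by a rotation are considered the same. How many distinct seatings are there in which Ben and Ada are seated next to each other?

1440

Glue Ben and Ada into a block (2 internal orders). Seating 7 units around a circle gives (6)! arrangements.
So 2 × (6)! = 2 × 720 = 1440.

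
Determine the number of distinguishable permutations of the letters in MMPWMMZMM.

504

The 9 letters of MMPWMMZMM have repeats: M appearing 6 times.
So there are 9! / (6!) = 504 distinguishable arrangements.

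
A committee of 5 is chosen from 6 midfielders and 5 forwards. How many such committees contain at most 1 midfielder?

31

Split by how many midfielders are chosen (0 through 1).
Sum: C(6,0)·C(5,5) + C(6,1)·C(5,4) = 1 + 30 = 31.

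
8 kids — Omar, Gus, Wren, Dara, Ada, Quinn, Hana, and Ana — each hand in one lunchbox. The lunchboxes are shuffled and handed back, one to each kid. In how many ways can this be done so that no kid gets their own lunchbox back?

14833

Count assignments avoiding every fixed point. For any j of the 8 kids fixed to their own lunchbox, the other 8−j can be arranged in (8−j)! ways.
By inclusion–exclusion this is Σ_{j=0}^{8} (−1)^j C(8,j)·(8−j)!.
Computing: 40320 − 40320 + 20160 − 6720 + 1680 − 336 + 56 − 8 + 1 = 14833.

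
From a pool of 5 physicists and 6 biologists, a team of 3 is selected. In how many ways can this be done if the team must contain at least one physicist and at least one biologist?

135

Unrestricted: C(11,3) = 165 ways to pick any 3 of the 11.
Subtract selections that omit an entire group: no physicists → C(6,3) = 20; no biologists → C(5,3) = 10.
Both groups omitted at once is impossible, so 165 − 30 = 135.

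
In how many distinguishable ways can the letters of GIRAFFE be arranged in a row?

2520

The 7 letters of GIRAFFE have repeats: F appearing twice.
Dividing 7! = 5040 by 2! = 2 for the repeated letters gives 2520.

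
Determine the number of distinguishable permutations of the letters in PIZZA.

The 5 letters of PIZZA have repeats: Z appearing twice.
The number of distinct arrangements is 5!/(2!) = 120/2 = 60.

60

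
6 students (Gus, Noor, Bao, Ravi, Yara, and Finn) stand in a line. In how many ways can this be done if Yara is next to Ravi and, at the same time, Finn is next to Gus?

96

Treat {Yara,Ravi} as one block (2 orders) and {Finn,Gus} as another (2 orders).
That leaves 4 units to arrange: 2 × 2 × 4! = 4 × 24 = 96.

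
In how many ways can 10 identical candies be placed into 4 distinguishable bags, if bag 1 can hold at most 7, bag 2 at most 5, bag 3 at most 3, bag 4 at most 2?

62

Ignoring the caps, the number of non-negative solutions to x_1+…+x_4 = 10 is C(13,3) = 286.
Subtract solutions that violate a single cap (substitute x_i' = x_i − (cap_i+1)): x_1 ≥ 8 gives C(5,3) = 10; x_2 ≥ 6 gives C(7,3) = 35; x_3 ≥ 4 gives C(9,3) = 84; x_4 ≥ 3 gives C(10,3) = 120. Together 249.
Add back pairs where two caps are both exceeded: 0 + 0 + 0 + 1 + 4 + 20 = 25.
By inclusion–exclusion the count is 286 − 249 + 25 = 62.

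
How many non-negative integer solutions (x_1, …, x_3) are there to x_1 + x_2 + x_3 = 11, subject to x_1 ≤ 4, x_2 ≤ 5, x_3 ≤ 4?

6

By stars and bars, unrestricted non-negative solutions to x_1+…+x_3 = 11 number C(11+2,2) = 78.
Subtract solutions that violate a single cap (substitute x_i' = x_i − (cap_i+1)): x_1 ≥ 5 gives C(8,2) = 28; x_2 ≥ 6 gives C(7,2) = 21; x_3 ≥ 5 gives C(8,2) = 28. Together 77.
Add back pairs where two caps are both exceeded: 1 + 3 + 1 = 5.
By inclusion–exclusion the count is 78 − 77 + 5 = 6.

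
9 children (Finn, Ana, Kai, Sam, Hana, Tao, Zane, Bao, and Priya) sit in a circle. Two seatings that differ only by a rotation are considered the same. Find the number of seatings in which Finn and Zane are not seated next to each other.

30240

Without the restriction there are (8)! = 40320 seatings.
Seatings with Finn beside Zane: treat them as a block with 2 internal orders, giving 2 × (7)! = 10080.
Subtracting, 40320 − 10080 = 30240.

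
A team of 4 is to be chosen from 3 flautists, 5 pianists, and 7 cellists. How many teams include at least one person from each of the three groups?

630

Unrestricted: C(15,4) = 1365 ways to pick any 4 of the 15.
Subtract selections that omit an entire group: no flautists → C(12,4) = 495; no pianists → C(10,4) = 210; no cellists → C(8,4) = 70.
Add back selections omitting two groups (i.e. drawn from a single group): C(3,4) + C(5,4) + C(7,4) = 40.
By inclusion–exclusion: 1365 − 775 + 40 = 630.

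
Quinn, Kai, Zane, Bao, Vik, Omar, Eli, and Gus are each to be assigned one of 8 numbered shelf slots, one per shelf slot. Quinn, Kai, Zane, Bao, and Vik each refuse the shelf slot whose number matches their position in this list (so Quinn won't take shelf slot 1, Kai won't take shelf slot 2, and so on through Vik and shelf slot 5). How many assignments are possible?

21234

Let Aᵢ (for 1 ≤ i ≤ 5) be the placements that put person i in their forbidden shelf slot. Any j of these fix j positions, leaving (8−j)! ways to fill the rest, and there are C(5,j) ways to pick which j.
By inclusion–exclusion, the number of valid placements is Σ_{j=0}^{5} (−1)^j C(5,j)·(8−j)!.
Computing: 40320 − 25200 + 7200 − 1200 + 120 − 6 = 21234.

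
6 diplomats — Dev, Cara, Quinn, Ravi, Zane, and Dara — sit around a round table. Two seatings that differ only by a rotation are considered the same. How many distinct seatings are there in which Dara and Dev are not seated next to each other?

72

All circular seatings of 6 people number (5)! = 120.
Seatings with Dara beside Dev: treat them as a block with 2 internal orders, giving 2 × (4)! = 48.
Subtracting, 120 − 48 = 72.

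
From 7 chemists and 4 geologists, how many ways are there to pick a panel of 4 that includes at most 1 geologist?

175

Split by how many geologists are chosen (0 through 1).
Sum: C(4,0)·C(7,4) + C(4,1)·C(7,3) = 35 + 140 = 175.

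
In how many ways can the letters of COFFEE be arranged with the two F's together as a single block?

Treat the 2 copies of F as a single block. The multiset to arrange is then {FF, C, E, E, O}, 5 items in all.
That gives (5)!/(2!) = 60 arrangements.

60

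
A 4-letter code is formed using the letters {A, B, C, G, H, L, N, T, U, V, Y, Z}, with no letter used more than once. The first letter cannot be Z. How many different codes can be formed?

10890

The first letter has 12−1 = 11 choices (anything except Z).
The remaining 3 letters are filled from the other 11 symbols without repetition: 11 × 10 × 9 = 990.
Total: 11 × 990 = 10890.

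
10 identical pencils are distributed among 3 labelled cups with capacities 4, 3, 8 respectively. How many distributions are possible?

By stars and bars, unrestricted non-negative solutions to x_1+…+x_3 = 10 number C(10+2,2) = 66.
Subtract solutions that violate a single cap (substitute x_i' = x_i − (cap_i+1)): x_1 ≥ 5 gives C(7,2) = 21; x_2 ≥ 4 gives C(8,2) = 28; x_3 ≥ 9 gives C(3,2) = 3. Together 52.
Add back pairs where two caps are both exceeded: 3 + 0 + 0 = 3.
By inclusion–exclusion the count is 66 − 52 + 3 = 17.

17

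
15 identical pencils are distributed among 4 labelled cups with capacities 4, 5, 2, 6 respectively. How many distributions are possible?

Without the upper bounds there are C(18,3) = 816 ways to split 15 among 4 cups.
Subtract solutions that violate a single cap (substitute x_i' = x_i − (cap_i+1)): x_1 ≥ 5 gives C(13,3) = 286; x_2 ≥ 6 gives C(12,3) = 220; x_3 ≥ 3 gives C(15,3) = 455; x_4 ≥ 7 gives C(11,3) = 165. Together 1126.
Add back pairs where two caps are both exceeded: 35 + 120 + 20 + 84 + 10 + 56 = 325.
Subtract triples: 4 + 0 + 1 + 0 = 5.
By inclusion–exclusion the count is 816 − 1126 + 325 − 5 = 10.

10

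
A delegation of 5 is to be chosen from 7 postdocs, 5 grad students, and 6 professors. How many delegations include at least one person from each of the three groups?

Total 5-person selections from all 18: C(18,5) = 8568.
Selections missing a whole group: no postdocs → C(11,5) = 462; no grad students → C(13,5) = 1287; no professors → C(12,5) = 792.
Add back selections omitting two groups (i.e. drawn from a single group): C(7,5) + C(5,5) + C(6,5) = 28.
By inclusion–exclusion: 8568 − 2541 + 28 = 6055.

6055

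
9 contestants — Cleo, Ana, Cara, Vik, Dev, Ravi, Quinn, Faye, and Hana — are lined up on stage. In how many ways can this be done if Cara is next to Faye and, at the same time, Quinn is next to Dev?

Treat {Cara,Faye} as one block (2 orders) and {Quinn,Dev} as another (2 orders).
That leaves 7 units to arrange: 2 × 2 × 7! = 4 × 5040 = 20160.

20160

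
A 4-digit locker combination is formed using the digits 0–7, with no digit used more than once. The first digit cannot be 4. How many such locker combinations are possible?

The first digit has 8−1 = 7 choices (anything except 4).
The remaining 3 digits are filled from the other 7 symbols without repetition: 7 × 6 × 5 = 210.
Total: 7 × 210 = 1470.

1470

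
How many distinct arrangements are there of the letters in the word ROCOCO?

The 6 letters of ROCOCO have repeats: C appearing twice and O appearing 3 times.
The number of distinct arrangements is 6!/(3!·2!) = 720/12 = 60.

60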